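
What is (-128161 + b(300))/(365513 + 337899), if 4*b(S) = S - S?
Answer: -128161/703412 ≈ -0.18220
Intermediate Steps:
b(S) = 0 (b(S) = (S - S)/4 = (¼)*0 = 0)
(-128161 + b(300))/(365513 + 337899) = (-128161 + 0)/(365513 + 337899) = -128161/703412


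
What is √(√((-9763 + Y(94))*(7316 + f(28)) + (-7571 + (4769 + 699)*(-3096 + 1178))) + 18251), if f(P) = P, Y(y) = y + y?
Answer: √(18251 + I*√80813995) ≈ 138.92 + 32.356*I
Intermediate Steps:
Y(y) = 2*y
√(√((-9763 + Y(94))*(7316 + f(28)) + (-7571 + (4769 + 699)*(-3096 + 1178))) + 18251) = √(√((-9763 + 2*94)*(7316 + 28) + (-7571 + (4769 + 699)*(-3096 + 1178))) + 18251) = √(√((-9763 + 188)*7344 + (-7571 + 5468*(-1918))) + 18251) = √(√(-9575*7344 + (-7571 - 10487624)) + 18251) = √(√(-70318800 - 10495195) + 18251) = √(√(-80813995) + 18251) = √(I*√80813995 + 18251) = √(18251 + I*√80813995)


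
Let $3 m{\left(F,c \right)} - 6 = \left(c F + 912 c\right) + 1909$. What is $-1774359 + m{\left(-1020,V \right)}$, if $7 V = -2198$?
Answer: $- \frac{5287250}{3} \approx -1.7624 \cdot 10^{6}$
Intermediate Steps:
$V = -314$ ($V = \frac{1}{7} \left(-2198\right) = -314$)
$m{\left(F,c \right)} = \frac{1915}{3} + 304 c + \frac{F c}{3}$ ($m{\left(F,c \right)} = 2 + \frac{\left(c F + 912 c\right) + 1909}{3} = 2 + \frac{\left(F c + 912 c\right) + 1909}{3} = 2 + \frac{\left(912 c + F c\right) + 1909}{3} = 2 + \frac{1909 + 912 c + F c}{3} = 2 + \left(\frac{1909}{3} + 304 c + \frac{F c}{3}\right) = \frac{1915}{3} + 304 c + \frac{F c}{3}$)
$-1774359 + m{\left(-1020,V \right)} = -1774359 + \left(\frac{1915}{3} + 304 \left(-314\right) + \frac{1}{3} \left(-1020\right) \left(-314\right)\right) = -1774359 + \left(\frac{1915}{3} - 95456 + 106760\right) = -1774359 + \frac{35827}{3} = - \frac{5287250}{3}$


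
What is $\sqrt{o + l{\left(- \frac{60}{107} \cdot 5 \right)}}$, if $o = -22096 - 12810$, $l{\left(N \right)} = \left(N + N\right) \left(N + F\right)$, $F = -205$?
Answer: $\frac{i \sqrt{386297794}}{107} \approx 183.69 i$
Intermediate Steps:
$l{\left(N \right)} = 2 N \left(-205 + N\right)$ ($l{\left(N \right)} = \left(N + N\right) \left(N - 205\right) = 2 N \left(-205 + N\right)$)
$o = -34906$ ($o = -22096 - 12810 = -34906$)
$\sqrt{o + l{\left(- \frac{60}{107} \cdot 5 \right)}} = \sqrt{-34906 + 2 - \frac{60}{107} \cdot 5 \left(-205 + - \frac{60}{107} \cdot 5\right)} = \sqrt{-34906 + 2 \left(-60\right) \frac{1}{107} \cdot 5 \left(-205 + \left(-60\right) \frac{1}{107} \cdot 5\right)} = \sqrt{-34906 + 2 \left(\left(- \frac{60}{107}\right) 5\right) \left(-205 - \frac{300}{107}\right)} = \sqrt{-34906 + 2 \left(- \frac{300}{107}\right) \left(-205 - \frac{300}{107}\right)} = \sqrt{-34906 + 2 \left(- \frac{300}{107}\right) \left(- \frac{22235}{107}\right)} = \sqrt{-34906 + \frac{13341000}{11449}} = \sqrt{- \frac{386297794}{11449}} = \frac{i \sqrt{386297794}}{107}$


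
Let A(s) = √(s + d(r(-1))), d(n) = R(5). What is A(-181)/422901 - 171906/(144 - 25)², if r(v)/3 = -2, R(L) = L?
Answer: -24558/2023 + 4*I*√11/422901 ≈ -12.139 + 3.137e-5*I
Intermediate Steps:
r(v) = -6 (r(v) = 3*(-2) = -6)
d(n) = 5
A(s) = √(5 + s) (A(s) = √(s + 5) = √(5 + s))
A(-181)/422901 - 171906/(144 - 25)² = √(5 - 181)/422901 - 171906/(144 - 25)² = √(-176)*(1/422901) - 171906/(119²) = (4*I*√11)*(1/422901) - 171906/14161 = 4*I*√11/422901 - 171906*1/14161 = 4*I*√11/422901 - 24558/2023 = -24558/2023 + 4*I*√11/422901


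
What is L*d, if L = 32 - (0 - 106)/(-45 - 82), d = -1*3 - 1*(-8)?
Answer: 19790/127 ≈ 155.83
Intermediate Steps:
d = 5 (d = -3 + 8 = 5)
L = 3958/127 (L = 32 - (-106)/(-127) = 32 - (-106)*(-1)/127 = 32 - 1*106/127 = 32 - 106/127 = 3958/127 ≈ 31.165)
L*d = (3958/127)*5 = 19790/127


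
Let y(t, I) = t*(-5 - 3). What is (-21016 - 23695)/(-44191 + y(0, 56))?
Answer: 44711/44191 ≈ 1.0118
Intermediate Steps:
y(t, I) = -8*t (y(t, I) = t*(-8) = -8*t)
(-21016 - 23695)/(-44191 + y(0, 56)) = (-21016 - 23695)/(-44191 - 8*0) = -44711/(-44191 + 0) = -44711/(-44191) = -44711*(-1/44191) = 44711/44191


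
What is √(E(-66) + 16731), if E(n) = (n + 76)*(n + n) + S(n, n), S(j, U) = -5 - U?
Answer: 4*√967 ≈ 124.39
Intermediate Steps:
E(n) = -5 - n + 2*n*(76 + n) (E(n) = (n + 76)*(n + n) + (-5 - n) = (76 + n)*(2*n) + (-5 - n) = 2*n*(76 + n) + (-5 - n) = -5 - n + 2*n*(76 + n))
√(E(-66) + 16731) = √((-5 + 2*(-66)² + 151*(-66)) + 16731) = √((-5 + 2*4356 - 9966) + 16731) = √((-5 + 8712 - 9966) + 16731) = √(-1259 + 16731) = √15472 = 4*√967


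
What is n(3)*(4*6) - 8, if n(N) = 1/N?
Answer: 0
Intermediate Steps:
n(N) = 1/N
n(3)*(4*6) - 8 = (4*6)/3 - 8 = (⅓)*24 - 8 = 8 - 8 = 0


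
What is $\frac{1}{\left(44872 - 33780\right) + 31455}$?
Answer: $\frac{1}{42547} \approx 2.3503 \cdot 10^{-5}$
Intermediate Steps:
$\frac{1}{\left(44872 - 33780\right) + 31455} = \frac{1}{11092 + 31455} = \frac{1}{42547}$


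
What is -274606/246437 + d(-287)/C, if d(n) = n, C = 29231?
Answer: -8097735405/7203599947 ≈ -1.1241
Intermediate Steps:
-274606/246437 + d(-287)/C = -274606/246437 - 287/29231 = -8097735405/7203599947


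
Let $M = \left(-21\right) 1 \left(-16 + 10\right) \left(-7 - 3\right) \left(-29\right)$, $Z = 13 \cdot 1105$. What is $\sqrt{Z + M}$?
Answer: $\sqrt{50905} \approx 225.62$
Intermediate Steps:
$Z = 14365$
$M = 36540$ ($M = - 21 \left(\left(-6\right) \left(-10\right)\right) \left(-29\right) = \left(-21\right) 60 \left(-29\right) = \left(-1260\right) \left(-29\right) = 36540$)
$\sqrt{Z + M} = \sqrt{14365 + 36540} = \sqrt{50905}$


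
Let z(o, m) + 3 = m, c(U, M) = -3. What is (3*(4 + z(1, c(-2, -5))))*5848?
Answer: -35088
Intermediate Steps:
z(o, m) = -3 + m
(3*(4 + z(1, c(-2, -5))))*5848 = (3*(4 + (-3 - 3)))*5848 = (3*(4 - 6))*5848 = (3*(-2))*5848 = -6*5848 = -35088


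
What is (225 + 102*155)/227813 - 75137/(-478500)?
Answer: 24789932881/109008520500 ≈ 0.22741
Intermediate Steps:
(225 + 102*155)/227813 - 75137/(-478500) = (225 + 15810)*(1/227813) - 75137*(-1/478500) = 16035*(1/227813) + 75137/478500 = 16035/227813 + 75137/478500 = 24789932881/109008520500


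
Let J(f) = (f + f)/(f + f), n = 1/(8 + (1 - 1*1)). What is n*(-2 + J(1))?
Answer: -⅛ ≈ -0.12500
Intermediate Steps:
n = ⅛ (n = 1/(8 + (1 - 1)) = 1/(8 + 0) = 1/8 = ⅛ ≈ 0.12500)
J(f) = 1 (J(f) = (2*f)/((2*f)) = (2*f)*(1/(2*f)) = 1)
n*(-2 + J(1)) = (-2 + 1)/8 = (⅛)*(-1) = -⅛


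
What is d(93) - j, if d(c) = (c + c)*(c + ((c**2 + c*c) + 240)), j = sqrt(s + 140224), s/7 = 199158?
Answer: 3279366 - sqrt(1534330) ≈ 3.2781e+6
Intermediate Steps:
s = 1394106 (s = 7*199158 = 1394106)
j = sqrt(1534330) (j = sqrt(1394106 + 140224) = sqrt(1534330) ≈ 1238.7)
d(c) = 2*c*(240 + c + 2*c**2) (d(c) = (2*c)*(c + ((c**2 + c**2) + 240)) = (2*c)*(c + (2*c**2 + 240)) = (2*c)*(c + (240 + 2*c**2)) = (2*c)*(240 + c + 2*c**2) = 2*c*(240 + c + 2*c**2))
d(93) - j = 2*93*(240 + 93 + 2*93**2) - sqrt(1534330) = 2*93*(240 + 93 + 2*8649) - sqrt(1534330) = 2*93*(240 + 93 + 17298) - sqrt(1534330) = 2*93*17631 - sqrt(1534330) = 3279366 - sqrt(1534330)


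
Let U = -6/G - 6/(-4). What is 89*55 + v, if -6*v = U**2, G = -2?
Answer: 39133/8 ≈ 4891.6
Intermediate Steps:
U = 9/2 (U = -6/(-2) - 6/(-4) = -6*(-1/2) - 6*(-1/4) = 3 + 3/2 = 9/2 ≈ 4.5000)
v = -27/8 (v = -(9/2)**2/6 = -1/6*81/4 = -27/8 ≈ -3.3750)
89*55 + v = 89*55 - 27/8 = 4895 - 27/8 = 39133/8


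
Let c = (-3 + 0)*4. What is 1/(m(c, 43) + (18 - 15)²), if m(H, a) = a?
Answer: 1/52 ≈ 0.019231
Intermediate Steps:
c = -12 (c = -3*4 = -12)
1/(m(c, 43) + (18 - 15)²) = 1/(43 + (18 - 15)²) = 1/(43 + 3²) = 1/(43 + 9) = 1/52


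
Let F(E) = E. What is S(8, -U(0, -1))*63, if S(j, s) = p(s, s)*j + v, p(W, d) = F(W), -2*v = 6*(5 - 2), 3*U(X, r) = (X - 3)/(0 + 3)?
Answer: -399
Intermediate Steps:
U(X, r) = -⅓ + X/9 (U(X, r) = ((X - 3)/(0 + 3))/3 = ((-3 + X)/3)/3 = ((-3 + X)*(⅓))/3 = (-1 + X/3)/3 = -⅓ + X/9)
v = -9 (v = -3*(5 - 2) = -3*3 = -½*18 = -9)
p(W, d) = W
S(j, s) = -9 + j*s (S(j, s) = s*j - 9 = j*s - 9 = -9 + j*s)
S(8, -U(0, -1))*63 = (-9 + 8*(-(-⅓ + (⅑)*0)))*63 = (-9 + 8*(-(-⅓ + 0)))*63 = (-9 + 8*(-1*(-⅓)))*63 = (-9 + 8*(⅓))*63 = (-9 + 8/3)*63 = -19/3*63 = -399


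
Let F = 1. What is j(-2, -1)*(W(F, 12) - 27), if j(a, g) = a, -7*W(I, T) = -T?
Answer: 354/7 ≈ 50.571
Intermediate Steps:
W(I, T) = T/7 (W(I, T) = -(-1)*T/7 = T/7)
j(-2, -1)*(W(F, 12) - 27) = -2*((1/7)*12 - 27) = -2*(12/7 - 27) = -2*(-177/7) = 354/7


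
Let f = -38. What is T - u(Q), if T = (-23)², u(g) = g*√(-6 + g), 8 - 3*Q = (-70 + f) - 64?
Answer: 529 - 180*√6 ≈ 88.092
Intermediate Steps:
Q = 60 (Q = 8/3 - ((-70 - 38) - 64)/3 = 8/3 - (-108 - 64)/3 = 8/3 - ⅓*(-172) = 8/3 + 172/3 = 60)
T = 529
T - u(Q) = 529 - 60*√(-6 + 60) = 529 - 60*√54 = 529 - 60*3*√6 = 529 - 180*√6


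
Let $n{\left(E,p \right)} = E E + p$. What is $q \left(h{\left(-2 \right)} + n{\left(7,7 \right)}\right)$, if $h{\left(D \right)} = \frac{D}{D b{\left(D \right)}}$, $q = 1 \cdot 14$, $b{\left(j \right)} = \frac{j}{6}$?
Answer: $742$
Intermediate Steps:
$b{\left(j \right)} = \frac{j}{6}$ ($b{\left(j \right)} = j \frac{1}{6} = \frac{j}{6}$)
$q = 14$
$h{\left(D \right)} = \frac{6}{D}$ ($h{\left(D \right)} = \frac{D}{D \frac{D}{6}} = \frac{D}{\frac{1}{6} D^{2}} = D \frac{6}{D^{2}} = \frac{6}{D}$)
$n{\left(E,p \right)} = p + E^{2}$ ($n{\left(E,p \right)} = E^{2} + p = p + E^{2}$)
$q \left(h{\left(-2 \right)} + n{\left(7,7 \right)}\right) = 14 \left(\frac{6}{-2} + \left(7 + 7^{2}\right)\right) = 14 \left(6 \left(- \frac{1}{2}\right) + \left(7 + 49\right)\right) = 14 \left(-3 + 56\right) = 14 \cdot 53 = 742$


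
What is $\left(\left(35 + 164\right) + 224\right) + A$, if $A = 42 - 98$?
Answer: $367$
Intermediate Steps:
$A = -56$ ($A = 42 - 98 = -56$)
$\left(\left(35 + 164\right) + 224\right) + A = \left(\left(35 + 164\right) + 224\right) - 56 = \left(199 + 224\right) - 56 = 423 - 56 = 367$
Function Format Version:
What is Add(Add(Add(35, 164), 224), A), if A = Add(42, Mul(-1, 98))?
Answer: 367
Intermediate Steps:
A = -56 (A = Add(42, -98) = -56)
Add(Add(Add(35, 164), 224), A) = Add(Add(Add(35, 164), 224), -56) = Add(Add(199, 224), -56) = Add(423, -56) = 367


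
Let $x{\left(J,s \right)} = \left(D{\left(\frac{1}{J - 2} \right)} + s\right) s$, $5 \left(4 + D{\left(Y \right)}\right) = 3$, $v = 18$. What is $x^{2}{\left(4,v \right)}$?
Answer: $\frac{1726596}{25} \approx 69064.0$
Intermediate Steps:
$D{\left(Y \right)} = - \frac{17}{5}$ ($D{\left(Y \right)} = -4 + \frac{1}{5} \cdot 3 = -4 + \frac{3}{5} = - \frac{17}{5}$)
$x{\left(J,s \right)} = s \left(- \frac{17}{5} + s\right)$ ($x{\left(J,s \right)} = \left(- \frac{17}{5} + s\right) s = s \left(- \frac{17}{5} + s\right)$)
$x^{2}{\left(4,v \right)} = \left(\frac{1}{5} \cdot 18 \left(-17 + 5 \cdot 18\right)\right)^{2} = \left(\frac{1}{5} \cdot 18 \left(-17 + 90\right)\right)^{2} = \left(\frac{1}{5} \cdot 18 \cdot 73\right)^{2} = \left(\frac{1314}{5}\right)^{2} = \frac{1726596}{25}$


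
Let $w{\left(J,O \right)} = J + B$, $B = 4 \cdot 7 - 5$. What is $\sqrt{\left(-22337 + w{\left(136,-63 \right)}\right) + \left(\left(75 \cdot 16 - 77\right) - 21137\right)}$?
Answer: $12 i \sqrt{293} \approx 205.41 i$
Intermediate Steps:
$B = 23$ ($B = 28 - 5 = 23$)
$w{\left(J,O \right)} = 23 + J$ ($w{\left(J,O \right)} = J + 23 = 23 + J$)
$\sqrt{\left(-22337 + w{\left(136,-63 \right)}\right) + \left(\left(75 \cdot 16 - 77\right) - 21137\right)} = \sqrt{\left(-22337 + \left(23 + 136\right)\right) + \left(\left(75 \cdot 16 - 77\right) - 21137\right)} = \sqrt{\left(-22337 + 159\right) + \left(\left(1200 - 77\right) - 21137\right)} = \sqrt{-22178 + \left(1123 - 21137\right)} = \sqrt{-22178 - 20014} = \sqrt{-42192} = 12 i \sqrt{293}$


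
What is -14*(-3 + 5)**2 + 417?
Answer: 361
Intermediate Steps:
-14*(-3 + 5)**2 + 417 = -14*2**2 + 417 = -14*4 + 417 = -56 + 417 = 361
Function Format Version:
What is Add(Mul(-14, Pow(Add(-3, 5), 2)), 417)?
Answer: 361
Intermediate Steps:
Add(Mul(-14, Pow(Add(-3, 5), 2)), 417) = Add(Mul(-14, Pow(2, 2)), 417) = Add(Mul(-14, 4), 417) = Add(-56, 417) = 361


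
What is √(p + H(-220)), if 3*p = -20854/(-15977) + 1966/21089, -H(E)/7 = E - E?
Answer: 2*√119074425121121223/1010816859 ≈ 0.68276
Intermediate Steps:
H(E) = 0 (H(E) = -7*(E - E) = -7*0 = 0)
p = 471200788/1010816859 (p = (-20854/(-15977) + 1966/21089)/3 = (-20854*(-1/15977) + 1966*(1/21089))/3 = (20854/15977 + 1966/21089)/3 = (⅓)*(471200788/336938953) = 471200788/1010816859 ≈ 0.46616)
√(p + H(-220)) = √(471200788/1010816859 + 0) = √(471200788/1010816859) = 2*√119074425121121223/1010816859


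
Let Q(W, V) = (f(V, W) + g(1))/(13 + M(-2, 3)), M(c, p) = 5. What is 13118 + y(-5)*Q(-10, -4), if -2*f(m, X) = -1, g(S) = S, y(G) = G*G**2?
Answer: 157291/12 ≈ 13108.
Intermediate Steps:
y(G) = G**3
f(m, X) = 1/2 (f(m, X) = -1/2*(-1) = 1/2)
Q(W, V) = 1/12 (Q(W, V) = (1/2 + 1)/(13 + 5) = (3/2)/18 = (3/2)*(1/18) = 1/12)
13118 + y(-5)*Q(-10, -4) = 13118 + (-5)**3*(1/12) = 13118 - 125*1/12 = 13118 - 125/12 = 157291/12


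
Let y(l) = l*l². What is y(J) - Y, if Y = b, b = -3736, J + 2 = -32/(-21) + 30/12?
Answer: 277406893/74088 ≈ 3744.3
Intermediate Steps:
J = 85/42 (J = -2 + (-32/(-21) + 30/12) = -2 + (-32*(-1/21) + 30*(1/12)) = -2 + (32/21 + 5/2) = -2 + 169/42 = 85/42 ≈ 2.0238)
y(l) = l³
Y = -3736
y(J) - Y = (85/42)³ - 1*(-3736) = 614125/74088 + 3736 = 277406893/74088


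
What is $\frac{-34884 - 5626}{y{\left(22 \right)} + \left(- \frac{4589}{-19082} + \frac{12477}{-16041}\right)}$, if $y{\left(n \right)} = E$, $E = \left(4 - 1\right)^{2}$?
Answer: $- \frac{4133294201540}{863458431} \approx -4786.9$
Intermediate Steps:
$E = 9$ ($E = \left(4 + \left(-3 + 2\right)\right)^{2} = \left(4 - 1\right)^{2} = 3^{2} = 9$)
$y{\left(n \right)} = 9$
$\frac{-34884 - 5626}{y{\left(22 \right)} + \left(- \frac{4589}{-19082} + \frac{12477}{-16041}\right)} = \frac{-34884 - 5626}{9 + \left(- \frac{4589}{-19082} + \frac{12477}{-16041}\right)} = - \frac{40510}{9 + \left(\left(-4589\right) \left(- \frac{1}{19082}\right) + 12477 \left(- \frac{1}{16041}\right)\right)} = - \frac{40510}{9 + \left(\frac{4589}{19082} - \frac{4159}{5347}\right)} = - \frac{40510}{9 - \frac{54824655}{102031454}} = - \frac{40510}{\frac{863458431}{102031454}} = \left(-40510\right) \frac{102031454}{863458431} = - \frac{4133294201540}{863458431}$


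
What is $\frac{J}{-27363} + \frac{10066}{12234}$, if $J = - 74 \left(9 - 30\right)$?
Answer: $\frac{6105341}{7970451} \approx 0.766$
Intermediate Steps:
$J = 1554$ ($J = \left(-74\right) \left(-21\right) = 1554$)
$\frac{J}{-27363} + \frac{10066}{12234} = \frac{1554}{-27363} + \frac{10066}{12234} = 1554 \left(- \frac{1}{27363}\right) + 10066 \cdot \frac{1}{12234} = - \frac{74}{1303} + \frac{5033}{6117} = \frac{6105341}{7970451}$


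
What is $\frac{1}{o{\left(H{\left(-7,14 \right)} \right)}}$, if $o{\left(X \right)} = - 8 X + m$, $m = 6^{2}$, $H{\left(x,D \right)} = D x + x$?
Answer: $\frac{1}{876} \approx 0.0011416$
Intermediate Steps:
$H{\left(x,D \right)} = x + D x$
$m = 36$
$o{\left(X \right)} = 36 - 8 X$ ($o{\left(X \right)} = - 8 X + 36 = 36 - 8 X$)
$\frac{1}{o{\left(H{\left(-7,14 \right)} \right)}} = \frac{1}{36 - 8 \left(- 7 \left(1 + 14\right)\right)} = \frac{1}{36 - 8 \left(\left(-7\right) 15\right)} = \frac{1}{36 - -840} = \frac{1}{36 + 840} = \frac{1}{876}$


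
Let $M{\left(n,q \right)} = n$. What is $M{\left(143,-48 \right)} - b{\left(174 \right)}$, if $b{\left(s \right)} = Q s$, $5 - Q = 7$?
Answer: $491$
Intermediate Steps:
$Q = -2$ ($Q = 5 - 7 = -2$)
$b{\left(s \right)} = - 2 s$
$M{\left(143,-48 \right)} - b{\left(174 \right)} = 143 - \left(-2\right) 174 = 143 - -348 = 143 + 348 = 491$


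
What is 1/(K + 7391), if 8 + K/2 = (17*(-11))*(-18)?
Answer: 1/14107 ≈ 7.0887e-5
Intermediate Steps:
K = 6716 (K = -16 + 2*((17*(-11))*(-18)) = -16 + 2*(-187*(-18)) = -16 + 2*3366 = -16 + 6732 = 6716)
1/(K + 7391) = 1/(6716 + 7391) = 1/14107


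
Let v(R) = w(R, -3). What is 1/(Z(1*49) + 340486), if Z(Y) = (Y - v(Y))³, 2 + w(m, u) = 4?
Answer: 1/444309 ≈ 2.2507e-6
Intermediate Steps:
w(m, u) = 2 (w(m, u) = -2 + 4 = 2)
v(R) = 2
Z(Y) = (-2 + Y)³ (Z(Y) = (Y - 1*2)³ = (Y - 2)³ = (-2 + Y)³)
1/(Z(1*49) + 340486) = 1/((-2 + 1*49)³ + 340486) = 1/((-2 + 49)³ + 340486) = 1/(47³ + 340486) = 1/(103823 + 340486) = 1/444309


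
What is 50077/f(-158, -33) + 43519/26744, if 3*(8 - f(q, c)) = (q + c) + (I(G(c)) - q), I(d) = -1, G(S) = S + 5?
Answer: 2010150983/775576 ≈ 2591.8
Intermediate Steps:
G(S) = 5 + S
f(q, c) = 25/3 - c/3 (f(q, c) = 8 - ((q + c) + (-1 - q))/3 = 8 - ((c + q) + (-1 - q))/3 = 8 - (-1 + c)/3 = 8 + (⅓ - c/3) = 25/3 - c/3)
50077/f(-158, -33) + 43519/26744 = 50077/(25/3 - ⅓*(-33)) + 43519/26744 = 50077/(25/3 + 11) + 43519*(1/26744) = 50077/(58/3) + 43519/26744 = 50077*(3/58) + 43519/26744 = 150231/58 + 43519/26744 = 2010150983/775576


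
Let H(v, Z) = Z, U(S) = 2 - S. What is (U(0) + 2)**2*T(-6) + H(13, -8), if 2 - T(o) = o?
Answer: 120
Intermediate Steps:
T(o) = 2 - o
(U(0) + 2)**2*T(-6) + H(13, -8) = ((2 - 1*0) + 2)**2*(2 - 1*(-6)) - 8 = ((2 + 0) + 2)**2*(2 + 6) - 8 = (2 + 2)**2*8 - 8 = 4**2*8 - 8 = 16*8 - 8 = 128 - 8 = 120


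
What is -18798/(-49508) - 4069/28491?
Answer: 167062883/705266214 ≈ 0.23688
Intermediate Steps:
-18798/(-49508) - 4069/28491 = -18798*(-1/49508) - 4069*1/28491 = 9399/24754 - 4069/28491 = 167062883/705266214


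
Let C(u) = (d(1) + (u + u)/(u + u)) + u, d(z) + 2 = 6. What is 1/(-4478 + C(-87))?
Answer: -1/4560 ≈ -0.00021930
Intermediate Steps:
d(z) = 4 (d(z) = -2 + 6 = 4)
C(u) = 5 + u (C(u) = (4 + (u + u)/(u + u)) + u = (4 + (2*u)/((2*u))) + u = (4 + (2*u)*(1/(2*u))) + u = (4 + 1) + u = 5 + u)
1/(-4478 + C(-87)) = 1/(-4478 + (5 - 87)) = 1/(-4478 - 82) = 1/(-4560) = -1/4560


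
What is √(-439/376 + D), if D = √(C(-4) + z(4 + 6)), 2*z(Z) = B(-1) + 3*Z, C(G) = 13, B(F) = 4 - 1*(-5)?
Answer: √(-41266 + 17672*√130)/188 ≈ 2.1292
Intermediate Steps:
B(F) = 9 (B(F) = 4 + 5 = 9)
z(Z) = 9/2 + 3*Z/2 (z(Z) = (9 + 3*Z)/2 = 9/2 + 3*Z/2)
D = √130/2 (D = √(13 + (9/2 + 3*(4 + 6)/2)) = √(13 + (9/2 + (3/2)*10)) = √(13 + (9/2 + 15)) = √(13 + 39/2) = √(65/2) = √130/2 ≈ 5.7009)
√(-439/376 + D) = √(-439/376 + √130/2)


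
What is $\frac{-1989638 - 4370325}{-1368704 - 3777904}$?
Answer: $\frac{6359963}{5146608} \approx 1.2358$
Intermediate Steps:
$\frac{-1989638 - 4370325}{-1368704 - 3777904} = - \frac{6359963}{-5146608} = \left(-6359963\right) \left(- \frac{1}{5146608}\right) = \frac{6359963}{5146608}$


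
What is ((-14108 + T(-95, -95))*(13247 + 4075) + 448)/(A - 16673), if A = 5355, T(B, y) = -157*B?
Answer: -6989651/5659 ≈ -1235.1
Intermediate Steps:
((-14108 + T(-95, -95))*(13247 + 4075) + 448)/(A - 16673) = ((-14108 - 157*(-95))*(13247 + 4075) + 448)/(5355 - 16673) = ((-14108 + 14915)*17322 + 448)/(-11318) = (807*17322 + 448)*(-1/11318) = (13978854 + 448)*(-1/11318) = 13979302*(-1/11318) = -6989651/5659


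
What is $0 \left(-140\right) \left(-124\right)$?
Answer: $0$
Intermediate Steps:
$0 \left(-140\right) \left(-124\right) = 0 \left(-124\right) = 0$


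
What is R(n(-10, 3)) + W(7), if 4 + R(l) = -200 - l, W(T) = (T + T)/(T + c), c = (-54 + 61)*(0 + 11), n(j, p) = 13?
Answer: -1301/6 ≈ -216.83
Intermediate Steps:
c = 77 (c = 7*11 = 77)
W(T) = 2*T/(77 + T) (W(T) = (T + T)/(T + 77) = (2*T)/(77 + T) = 2*T/(77 + T))
R(l) = -204 - l (R(l) = -4 + (-200 - l) = -204 - l)
R(n(-10, 3)) + W(7) = (-204 - 1*13) + 2*7/(77 + 7) = (-204 - 13) + 2*7/84 = -217 + 2*7*(1/84) = -217 + ⅙ = -1301/6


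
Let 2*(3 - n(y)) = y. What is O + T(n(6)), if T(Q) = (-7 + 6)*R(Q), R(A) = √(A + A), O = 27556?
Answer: 27556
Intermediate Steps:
n(y) = 3 - y/2
R(A) = √2*√A (R(A) = √(2*A) = √2*√A)
T(Q) = -√2*√Q (T(Q) = (-7 + 6)*(√2*√Q) = -√2*√Q)
O + T(n(6)) = 27556 - √2*√(3 - ½*6) = 27556 - √2*√(3 - 3) = 27556 - √2*√0 = 27556 - 1*√2*0 = 27556 + 0 = 27556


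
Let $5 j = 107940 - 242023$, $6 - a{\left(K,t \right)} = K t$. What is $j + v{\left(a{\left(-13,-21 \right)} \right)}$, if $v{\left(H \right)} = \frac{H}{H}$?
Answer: $- \frac{134078}{5} \approx -26816.0$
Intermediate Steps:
$a{\left(K,t \right)} = 6 - K t$
$v{\left(H \right)} = 1$
$j = - \frac{134083}{5}$ ($j = \frac{107940 - 242023}{5} = \frac{1}{5} \left(-134083\right) = - \frac{134083}{5} \approx -26817.0$)
$j + v{\left(a{\left(-13,-21 \right)} \right)} = - \frac{134083}{5} + 1 = - \frac{134078}{5}$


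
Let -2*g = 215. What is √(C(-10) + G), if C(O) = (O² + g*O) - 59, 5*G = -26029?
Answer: 143*I*√5/5 ≈ 63.952*I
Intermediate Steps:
G = -26029/5 (G = (⅕)*(-26029) = -26029/5 ≈ -5205.8)
g = -215/2 (g = -½*215 = -215/2 ≈ -107.50)
C(O) = -59 + O² - 215*O/2 (C(O) = (O² - 215*O/2) - 59 = -59 + O² - 215*O/2)
√(C(-10) + G) = √((-59 + (-10)² - 215/2*(-10)) - 26029/5) = √((-59 + 100 + 1075) - 26029/5) = √(1116 - 26029/5) = √(-20449/5) = 143*I*√5/5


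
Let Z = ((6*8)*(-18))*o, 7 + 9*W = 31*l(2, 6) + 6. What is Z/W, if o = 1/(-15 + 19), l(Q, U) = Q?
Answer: -1944/61 ≈ -31.869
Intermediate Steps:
o = ¼ (o = 1/4 = ¼ ≈ 0.25000)
W = 61/9 (W = -7/9 + (31*2 + 6)/9 = -7/9 + (62 + 6)/9 = -7/9 + (⅑)*68 = -7/9 + 68/9 = 61/9 ≈ 6.7778)
Z = -216 (Z = ((6*8)*(-18))*(¼) = (48*(-18))*(¼) = -864*¼ = -216)
Z/W = -216/61/9 = -216*9/61 = -1944/61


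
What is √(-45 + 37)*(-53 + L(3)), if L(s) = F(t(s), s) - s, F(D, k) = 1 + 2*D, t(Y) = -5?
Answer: -130*I*√2 ≈ -183.85*I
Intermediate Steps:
L(s) = -9 - s (L(s) = (1 + 2*(-5)) - s = (1 - 10) - s = -9 - s)
√(-45 + 37)*(-53 + L(3)) = √(-45 + 37)*(-53 + (-9 - 1*3)) = √(-8)*(-53 + (-9 - 3)) = (2*I*√2)*(-53 - 12) = (2*I*√2)*(-65) = -130*I*√2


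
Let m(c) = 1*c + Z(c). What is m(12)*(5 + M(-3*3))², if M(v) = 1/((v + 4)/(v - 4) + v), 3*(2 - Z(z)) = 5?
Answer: 11070733/37632 ≈ 294.18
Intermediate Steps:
Z(z) = ⅓ (Z(z) = 2 - ⅓*5 = 2 - 5/3 = ⅓)
M(v) = 1/(v + (4 + v)/(-4 + v)) (M(v) = 1/((4 + v)/(-4 + v) + v) = 1/(v + (4 + v)/(-4 + v)))
m(c) = ⅓ + c (m(c) = 1*c + ⅓ = c + ⅓ = ⅓ + c)
m(12)*(5 + M(-3*3))² = (⅓ + 12)*(5 + (-4 - 3*3)/(4 + (-3*3)² - (-9)*3))² = 37*(5 + (-4 - 9)/(4 + (-9)² - 3*(-9)))²/3 = 37*(5 - 13/(4 + 81 + 27))²/3 = 37*(5 - 13/112)²/3 = 37*(547/112)²/3 = (37/3)*(299209/12544) = 11070733/37632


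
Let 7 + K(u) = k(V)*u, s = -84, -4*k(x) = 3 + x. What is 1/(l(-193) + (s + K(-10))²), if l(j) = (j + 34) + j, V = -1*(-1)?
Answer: 1/6209 ≈ 0.00016106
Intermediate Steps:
V = 1
k(x) = -¾ - x/4 (k(x) = -(3 + x)/4 = -¾ - x/4)
K(u) = -7 - u (K(u) = -7 + (-¾ - ¼*1)*u = -7 + (-¾ - ¼)*u = -7 - u)
l(j) = 34 + 2*j (l(j) = (34 + j) + j = 34 + 2*j)
1/(l(-193) + (s + K(-10))²) = 1/((34 + 2*(-193)) + (-84 + (-7 - 1*(-10)))²) = 1/((34 - 386) + (-84 + (-7 + 10))²) = 1/(-352 + (-84 + 3)²) = 1/(-352 + (-81)²) = 1/(-352 + 6561) = 1/6209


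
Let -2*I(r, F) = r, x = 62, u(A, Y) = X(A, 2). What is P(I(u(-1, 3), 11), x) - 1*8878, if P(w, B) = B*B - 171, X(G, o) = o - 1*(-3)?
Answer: -5205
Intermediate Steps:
X(G, o) = 3 + o (X(G, o) = o + 3 = 3 + o)
u(A, Y) = 5 (u(A, Y) = 3 + 2 = 5)
I(r, F) = -r/2
P(w, B) = -171 + B**2 (P(w, B) = B**2 - 171 = -171 + B**2)
P(I(u(-1, 3), 11), x) - 1*8878 = (-171 + 62**2) - 1*8878 = (-171 + 3844) - 8878 = 3673 - 8878 = -5205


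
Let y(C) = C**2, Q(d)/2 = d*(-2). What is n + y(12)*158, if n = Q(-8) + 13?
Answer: 22797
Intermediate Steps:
Q(d) = -4*d (Q(d) = 2*(d*(-2)) = 2*(-2*d) = -4*d)
n = 45 (n = -4*(-8) + 13 = 32 + 13 = 45)
n + y(12)*158 = 45 + 12**2*158 = 45 + 144*158 = 45 + 22752 = 22797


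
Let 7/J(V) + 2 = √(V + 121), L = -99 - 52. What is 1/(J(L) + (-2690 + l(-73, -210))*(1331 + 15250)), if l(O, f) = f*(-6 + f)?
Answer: 24055383166/17019454684208123089 + 7*I*√30/17019454684208123089 ≈ 1.4134e-9 + 2.2528e-18*I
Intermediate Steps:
L = -151
J(V) = 7/(-2 + √(121 + V)) (J(V) = 7/(-2 + √(V + 121)) = 7/(-2 + √(121 + V)))
1/(J(L) + (-2690 + l(-73, -210))*(1331 + 15250)) = 1/(7/(-2 + √(121 - 151)) + (-2690 - 210*(-6 - 210))*(1331 + 15250)) = 1/(7/(-2 + √(-30)) + (-2690 - 210*(-216))*16581) = 1/(7/(-2 + I*√30) + (-2690 + 45360)*16581) = 1/(7/(-2 + I*√30) + 42670*16581) = 1/(7/(-2 + I*√30) + 707511270) = 1/(707511270 + 7/(-2 + I*√30))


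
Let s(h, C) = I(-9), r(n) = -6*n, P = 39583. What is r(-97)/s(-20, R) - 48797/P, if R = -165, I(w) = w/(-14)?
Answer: 107361037/118749 ≈ 904.10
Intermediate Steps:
I(w) = -w/14 (I(w) = w*(-1/14) = -w/14)
s(h, C) = 9/14 (s(h, C) = -1/14*(-9) = 9/14)
r(-97)/s(-20, R) - 48797/P = (-6*(-97))/(9/14) - 48797/39583 = 582*(14/9) - 48797*1/39583 = 2716/3 - 48797/39583 = 107361037/118749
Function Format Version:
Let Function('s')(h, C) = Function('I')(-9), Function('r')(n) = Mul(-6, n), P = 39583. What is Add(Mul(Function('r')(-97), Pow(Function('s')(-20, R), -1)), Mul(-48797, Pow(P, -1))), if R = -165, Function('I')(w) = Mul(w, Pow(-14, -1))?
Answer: Rational(107361037, 118749) ≈ 904.10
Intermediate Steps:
Function('I')(w) = Mul(Rational(-1, 14), w) (Function('I')(w) = Mul(w, Rational(-1, 14)) = Mul(Rational(-1, 14), w))
Function('s')(h, C) = Rational(9, 14) (Function('s')(h, C) = Mul(Rational(-1, 14), -9) = Rational(9, 14))
Add(Mul(Function('r')(-97), Pow(Function('s')(-20, R), -1)), Mul(-48797, Pow(P, -1))) = Add(Mul(Mul(-6, -97), Pow(Rational(9, 14), -1)), Mul(-48797, Pow(39583, -1))) = Add(Mul(582, Rational(14, 9)), Mul(-48797, Rational(1, 39583))) = Add(Rational(2716, 3), Rational(-48797, 39583)) = Rational(107361037, 118749)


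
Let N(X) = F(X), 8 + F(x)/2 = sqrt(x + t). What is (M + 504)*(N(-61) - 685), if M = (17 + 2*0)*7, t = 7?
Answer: -436723 + 3738*I*sqrt(6) ≈ -4.3672e+5 + 9156.2*I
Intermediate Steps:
F(x) = -16 + 2*sqrt(7 + x) (F(x) = -16 + 2*sqrt(x + 7) = -16 + 2*sqrt(7 + x))
N(X) = -16 + 2*sqrt(7 + X)
M = 119 (M = (17 + 0)*7 = 17*7 = 119)
(M + 504)*(N(-61) - 685) = (119 + 504)*((-16 + 2*sqrt(7 - 61)) - 685) = 623*((-16 + 2*sqrt(-54)) - 685) = 623*((-16 + 2*(3*I*sqrt(6))) - 685) = 623*((-16 + 6*I*sqrt(6)) - 685) = 623*(-701 + 6*I*sqrt(6)) = -436723 + 3738*I*sqrt(6)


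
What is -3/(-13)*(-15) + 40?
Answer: 475/13 ≈ 36.538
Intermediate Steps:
-3/(-13)*(-15) + 40 = -3*(-1/13)*(-15) + 40 = (3/13)*(-15) + 40 = -45/13 + 40 = 475/13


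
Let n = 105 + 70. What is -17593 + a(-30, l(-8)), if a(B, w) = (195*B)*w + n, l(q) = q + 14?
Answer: -52518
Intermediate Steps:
n = 175
l(q) = 14 + q
a(B, w) = 175 + 195*B*w (a(B, w) = (195*B)*w + 175 = 195*B*w + 175 = 175 + 195*B*w)
-17593 + a(-30, l(-8)) = -17593 + (175 + 195*(-30)*(14 - 8)) = -17593 + (175 + 195*(-30)*6) = -17593 + (175 - 35100) = -17593 - 34925 = -52518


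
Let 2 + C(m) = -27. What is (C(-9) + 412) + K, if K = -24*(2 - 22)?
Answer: 863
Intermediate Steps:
C(m) = -29 (C(m) = -2 - 27 = -29)
K = 480 (K = -24*(-20) = 480)
(C(-9) + 412) + K = (-29 + 412) + 480 = 383 + 480 = 863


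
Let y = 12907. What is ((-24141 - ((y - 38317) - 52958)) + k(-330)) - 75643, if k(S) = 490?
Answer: -20926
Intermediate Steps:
((-24141 - ((y - 38317) - 52958)) + k(-330)) - 75643 = ((-24141 - ((12907 - 38317) - 52958)) + 490) - 75643 = ((-24141 - (-25410 - 52958)) + 490) - 75643 = ((-24141 - 1*(-78368)) + 490) - 75643 = ((-24141 + 78368) + 490) - 75643 = (54227 + 490) - 75643 = 54717 - 75643 = -20926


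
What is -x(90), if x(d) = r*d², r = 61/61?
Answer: -8100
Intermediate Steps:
r = 1 (r = 61*(1/61) = 1)
x(d) = d² (x(d) = 1*d² = d²)
-x(90) = -1*90² = -1*8100 = -8100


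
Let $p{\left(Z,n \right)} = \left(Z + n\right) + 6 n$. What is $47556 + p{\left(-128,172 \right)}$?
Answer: $48632$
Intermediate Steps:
$p{\left(Z,n \right)} = Z + 7 n$
$47556 + p{\left(-128,172 \right)} = 47556 + \left(-128 + 7 \cdot 172\right) = 47556 + \left(-128 + 1204\right) = 47556 + 1076 = 48632$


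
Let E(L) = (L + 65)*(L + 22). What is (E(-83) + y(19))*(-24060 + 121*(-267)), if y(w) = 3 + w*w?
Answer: -82408554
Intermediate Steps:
E(L) = (22 + L)*(65 + L) (E(L) = (65 + L)*(22 + L) = (22 + L)*(65 + L))
y(w) = 3 + w**2
(E(-83) + y(19))*(-24060 + 121*(-267)) = ((1430 + (-83)**2 + 87*(-83)) + (3 + 19**2))*(-24060 + 121*(-267)) = ((1430 + 6889 - 7221) + (3 + 361))*(-24060 - 32307) = (1098 + 364)*(-56367) = 1462*(-56367) = -82408554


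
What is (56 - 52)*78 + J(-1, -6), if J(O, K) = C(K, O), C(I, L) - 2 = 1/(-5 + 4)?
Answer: 313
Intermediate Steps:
C(I, L) = 1 (C(I, L) = 2 + 1/(-5 + 4) = 2 + 1/(-1) = 2 - 1 = 1)
J(O, K) = 1
(56 - 52)*78 + J(-1, -6) = (56 - 52)*78 + 1 = 4*78 + 1 = 312 + 1 = 313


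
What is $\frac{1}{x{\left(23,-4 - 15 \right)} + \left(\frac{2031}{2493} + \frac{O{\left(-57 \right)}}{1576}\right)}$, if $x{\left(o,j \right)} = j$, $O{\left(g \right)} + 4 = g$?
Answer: $- \frac{1309656}{23867203} \approx -0.054873$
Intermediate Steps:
$O{\left(g \right)} = -4 + g$
$\frac{1}{x{\left(23,-4 - 15 \right)} + \left(\frac{2031}{2493} + \frac{O{\left(-57 \right)}}{1576}\right)} = \frac{1}{\left(-4 - 15\right) + \left(\frac{2031}{2493} + \frac{-4 - 57}{1576}\right)} = \frac{1}{\left(-4 - 15\right) + \left(2031 \cdot \frac{1}{2493} - \frac{61}{1576}\right)} = \frac{1}{-19 + \left(\frac{677}{831} - \frac{61}{1576}\right)} = \frac{1}{-19 + \frac{1016261}{1309656}} = \frac{1}{- \frac{23867203}{1309656}} = - \frac{1309656}{23867203}$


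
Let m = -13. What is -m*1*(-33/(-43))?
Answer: 429/43 ≈ 9.9767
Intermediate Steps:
-m*1*(-33/(-43)) = -(-13*1)*(-33/(-43)) = -(-13)*(-33*(-1/43)) = -(-13)*33/43 = -1*(-429/43) = 429/43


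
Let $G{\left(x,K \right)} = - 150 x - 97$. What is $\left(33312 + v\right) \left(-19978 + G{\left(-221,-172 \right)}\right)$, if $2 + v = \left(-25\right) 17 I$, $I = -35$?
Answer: $630018875$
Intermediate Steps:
$v = 14873$ ($v = -2 + \left(-25\right) 17 \left(-35\right) = -2 - -14875 = -2 + 14875 = 14873$)
$G{\left(x,K \right)} = -97 - 150 x$
$\left(33312 + v\right) \left(-19978 + G{\left(-221,-172 \right)}\right) = \left(33312 + 14873\right) \left(-19978 - -33053\right) = 48185 \left(-19978 + \left(-97 + 33150\right)\right) = 48185 \left(-19978 + 33053\right) = 48185 \cdot 13075 = 630018875$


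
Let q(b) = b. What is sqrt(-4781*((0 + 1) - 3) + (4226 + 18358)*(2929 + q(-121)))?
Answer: sqrt(63425434) ≈ 7964.0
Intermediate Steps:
sqrt(-4781*((0 + 1) - 3) + (4226 + 18358)*(2929 + q(-121))) = sqrt(-4781*((0 + 1) - 3) + (4226 + 18358)*(2929 - 121)) = sqrt(-4781*(1 - 3) + 22584*2808) = sqrt(-4781*(-2) + 63415872) = sqrt(9562 + 63415872) = sqrt(63425434)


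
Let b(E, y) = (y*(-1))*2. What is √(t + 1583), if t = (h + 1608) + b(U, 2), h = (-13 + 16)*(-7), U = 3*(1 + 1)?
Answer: √3166 ≈ 56.267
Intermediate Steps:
U = 6 (U = 3*2 = 6)
h = -21 (h = 3*(-7) = -21)
b(E, y) = -2*y (b(E, y) = -y*2 = -2*y)
t = 1583 (t = (-21 + 1608) - 2*2 = 1587 - 4 = 1583)
√(t + 1583) = √(1583 + 1583) = √3166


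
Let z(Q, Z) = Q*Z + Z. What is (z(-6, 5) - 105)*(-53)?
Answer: 6890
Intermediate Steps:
z(Q, Z) = Z + Q*Z
(z(-6, 5) - 105)*(-53) = (5*(1 - 6) - 105)*(-53) = (5*(-5) - 105)*(-53) = (-25 - 105)*(-53) = -130*(-53) = 6890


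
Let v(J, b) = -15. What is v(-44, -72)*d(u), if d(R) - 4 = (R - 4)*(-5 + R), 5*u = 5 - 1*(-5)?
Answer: -150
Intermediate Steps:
u = 2 (u = (5 - 1*(-5))/5 = (5 + 5)/5 = (⅕)*10 = 2)
d(R) = 4 + (-5 + R)*(-4 + R) (d(R) = 4 + (R - 4)*(-5 + R) = 4 + (-4 + R)*(-5 + R) = 4 + (-5 + R)*(-4 + R))
v(-44, -72)*d(u) = -15*(24 + 2² - 9*2) = -15*(24 + 4 - 18) = -15*10 = -150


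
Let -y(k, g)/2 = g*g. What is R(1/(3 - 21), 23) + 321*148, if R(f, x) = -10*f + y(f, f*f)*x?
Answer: 2493629041/52488 ≈ 47509.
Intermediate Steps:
y(k, g) = -2*g**2 (y(k, g) = -2*g*g = -2*g**2)
R(f, x) = -10*f - 2*x*f**4 (R(f, x) = -10*f + (-2*f**4)*x = -10*f - 2*x*f**4)
R(1/(3 - 21), 23) + 321*148 = 2*(-5 - 1*23*(1/(3 - 21))**3)/(3 - 21) + 321*148 = 2*(-5 - 1*23*(1/(-18))**3)/(-18) + 47508 = 2*(-1/18)*(-5 - 1*23*(-1/18)**3) + 47508 = 2*(-1/18)*(-5 - 1*23*(-1/5832)) + 47508 = 2*(-1/18)*(-5 + 23/5832) + 47508 = 2*(-1/18)*(-29137/5832) + 47508 = 29137/52488 + 47508 = 2493629041/52488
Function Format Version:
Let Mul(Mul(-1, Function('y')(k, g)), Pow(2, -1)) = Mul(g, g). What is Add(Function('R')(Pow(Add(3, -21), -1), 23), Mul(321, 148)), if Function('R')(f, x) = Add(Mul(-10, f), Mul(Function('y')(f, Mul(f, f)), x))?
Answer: Rational(2493629041, 52488) ≈ 47509.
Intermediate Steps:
Function('y')(k, g) = Mul(-2, Pow(g, 2)) (Function('y')(k, g) = Mul(-2, Mul(g, g)) = Mul(-2, Pow(g, 2)))
Function('R')(f, x) = Add(Mul(-10, f), Mul(-2, x, Pow(f, 4))) (Function('R')(f, x) = Add(Mul(-10, f), Mul(Mul(-2, Pow(Mul(f, f), 2)), x)) = Add(Mul(-10, f), Mul(Mul(-2, Pow(Pow(f, 2), 2)), x)) = Add(Mul(-10, f), Mul(Mul(-2, Pow(f, 4)), x)) = Add(Mul(-10, f), Mul(-2, x, Pow(f, 4))))
Add(Function('R')(Pow(Add(3, -21), -1), 23), Mul(321, 148)) = Add(Mul(2, Pow(Add(3, -21), -1), Add(-5, Mul(-1, 23, Pow(Pow(Add(3, -21), -1), 3)))), Mul(321, 148)) = Add(Mul(2, Pow(-18, -1), Add(-5, Mul(-1, 23, Pow(Pow(-18, -1), 3)))), 47508) = Add(Mul(2, Rational(-1, 18), Add(-5, Mul(-1, 23, Pow(Rational(-1, 18), 3)))), 47508) = Add(Mul(2, Rational(-1, 18), Add(-5, Mul(-1, 23, Rational(-1, 5832)))), 47508) = Add(Mul(2, Rational(-1, 18), Add(-5, Rational(23, 5832))), 47508) = Add(Mul(2, Rational(-1, 18), Rational(-29137, 5832)), 47508) = Add(Rational(29137, 52488), 47508) = Rational(2493629041, 52488)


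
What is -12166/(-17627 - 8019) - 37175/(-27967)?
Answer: 646818286/358620841 ≈ 1.8036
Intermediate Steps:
-12166/(-17627 - 8019) - 37175/(-27967) = -12166/(-25646) - 37175*(-1/27967) = -12166*(-1/25646) + 37175/27967 = 6083/12823 + 37175/27967 = 646818286/358620841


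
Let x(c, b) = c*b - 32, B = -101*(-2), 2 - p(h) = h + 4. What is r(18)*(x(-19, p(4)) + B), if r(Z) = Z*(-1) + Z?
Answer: 0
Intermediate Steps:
p(h) = -2 - h (p(h) = 2 - (h + 4) = 2 - (4 + h) = 2 + (-4 - h) = -2 - h)
B = 202
x(c, b) = -32 + b*c (x(c, b) = b*c - 32 = -32 + b*c)
r(Z) = 0 (r(Z) = -Z + Z = 0)
r(18)*(x(-19, p(4)) + B) = 0*((-32 + (-2 - 1*4)*(-19)) + 202) = 0*((-32 + (-2 - 4)*(-19)) + 202) = 0*((-32 - 6*(-19)) + 202) = 0*((-32 + 114) + 202) = 0*(82 + 202) = 0*284 = 0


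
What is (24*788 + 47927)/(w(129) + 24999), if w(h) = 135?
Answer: 66839/25134 ≈ 2.6593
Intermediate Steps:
(24*788 + 47927)/(w(129) + 24999) = (24*788 + 47927)/(135 + 24999) = (18912 + 47927)/25134 = 66839*(1/25134) = 66839/25134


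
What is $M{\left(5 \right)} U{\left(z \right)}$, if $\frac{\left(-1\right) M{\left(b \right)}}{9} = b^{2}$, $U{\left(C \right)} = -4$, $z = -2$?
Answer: $900$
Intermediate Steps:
$M{\left(b \right)} = - 9 b^{2}$
$M{\left(5 \right)} U{\left(z \right)} = - 9 \cdot 5^{2} \left(-4\right) = \left(-9\right) 25 \left(-4\right) = \left(-225\right) \left(-4\right) = 900$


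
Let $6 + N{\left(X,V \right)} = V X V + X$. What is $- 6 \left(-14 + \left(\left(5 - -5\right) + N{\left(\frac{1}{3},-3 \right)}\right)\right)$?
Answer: $40$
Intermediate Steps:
$N{\left(X,V \right)} = -6 + X + X V^{2}$ ($N{\left(X,V \right)} = -6 + \left(V X V + X\right) = -6 + \left(X V^{2} + X\right) = -6 + \left(X + X V^{2}\right) = -6 + X + X V^{2}$)
$- 6 \left(-14 + \left(\left(5 - -5\right) + N{\left(\frac{1}{3},-3 \right)}\right)\right) = - 6 \left(-14 + \left(\left(5 - -5\right) + \left(-6 + \frac{1}{3} + \frac{\left(-3\right)^{2}}{3}\right)\right)\right) = - 6 \left(-14 + \left(\left(5 + 5\right) + \left(-6 + \frac{1}{3} + \frac{1}{3} \cdot 9\right)\right)\right) = - 6 \left(-14 + \left(10 + \left(-6 + \frac{1}{3} + 3\right)\right)\right) = - 6 \left(-14 + \left(10 - \frac{8}{3}\right)\right) = - 6 \left(-14 + \frac{22}{3}\right) = \left(-6\right) \left(- \frac{20}{3}\right) = 40$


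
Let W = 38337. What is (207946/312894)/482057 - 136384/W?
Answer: -3428527473926345/963745811130141 ≈ -3.5575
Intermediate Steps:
(207946/312894)/482057 - 136384/W = (207946/312894)/482057 - 136384/38337 = (207946*(1/312894))*(1/482057) - 136384*1/38337 = (103973/156447)*(1/482057) - 136384/38337 = 103973/75416371479 - 136384/38337 = -3428527473926345/963745811130141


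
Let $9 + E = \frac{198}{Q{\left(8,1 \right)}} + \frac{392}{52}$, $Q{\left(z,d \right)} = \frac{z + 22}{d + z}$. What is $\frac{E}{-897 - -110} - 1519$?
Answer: $- \frac{77708211}{51155} \approx -1519.1$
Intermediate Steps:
$Q{\left(z,d \right)} = \frac{22 + z}{d + z}$
$E = \frac{3766}{65}$ ($E = -9 + \left(\frac{198}{\frac{1}{1 + 8} \left(22 + 8\right)} + \frac{392}{52}\right) = -9 + \left(\frac{198}{\frac{1}{9} \cdot 30} + 392 \cdot \frac{1}{52}\right) = -9 + \left(\frac{198}{\frac{1}{9} \cdot 30} + \frac{98}{13}\right) = -9 + \left(\frac{198}{\frac{10}{3}} + \frac{98}{13}\right) = -9 + \left(198 \cdot \frac{3}{10} + \frac{98}{13}\right) = -9 + \left(\frac{297}{5} + \frac{98}{13}\right) = -9 + \frac{4351}{65} = \frac{3766}{65} \approx 57.938$)
$\frac{E}{-897 - -110} - 1519 = \frac{3766}{65 \left(-897 - -110\right)} - 1519 = \frac{3766}{65 \left(-897 + \left(-9 + 119\right)\right)} - 1519 = \frac{3766}{65 \left(-897 + 110\right)} - 1519 = \frac{3766}{65 \left(-787\right)} - 1519 = \frac{3766}{65} \left(- \frac{1}{787}\right) - 1519 = - \frac{3766}{51155} - 1519 = - \frac{77708211}{51155}$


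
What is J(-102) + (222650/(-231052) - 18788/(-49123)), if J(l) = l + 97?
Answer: -31673033977/5674983698 ≈ -5.5812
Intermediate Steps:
J(l) = 97 + l
J(-102) + (222650/(-231052) - 18788/(-49123)) = (97 - 102) + (222650/(-231052) - 18788/(-49123)) = -5 + (222650*(-1/231052) - 18788*(-1/49123)) = -5 + (-111325/115526 + 18788/49123) = -5 - 3298115487/5674983698 = -31673033977/5674983698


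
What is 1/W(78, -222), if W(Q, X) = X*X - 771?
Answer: 1/48513 ≈ 2.0613e-5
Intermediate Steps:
W(Q, X) = -771 + X² (W(Q, X) = X² - 771 = -771 + X²)
1/W(78, -222) = 1/(-771 + (-222)²) = 1/(-771 + 49284) = 1/48513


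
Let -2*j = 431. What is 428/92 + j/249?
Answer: 43373/11454 ≈ 3.7867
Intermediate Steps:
j = -431/2 (j = -1/2*431 = -431/2 ≈ -215.50)
428/92 + j/249 = 428/92 - 431/2/249 = 428*(1/92) - 431/2*1/249 = 107/23 - 431/498 = 43373/11454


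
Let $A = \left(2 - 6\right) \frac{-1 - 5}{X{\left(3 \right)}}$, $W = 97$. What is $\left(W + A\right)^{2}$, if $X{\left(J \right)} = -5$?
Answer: $\frac{212521}{25} \approx 8500.8$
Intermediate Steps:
$A = - \frac{24}{5}$ ($A = \left(2 - 6\right) \frac{-1 - 5}{-5} = - 4 \left(-1 - 5\right) \left(- \frac{1}{5}\right) = - 4 \left(\left(-6\right) \left(- \frac{1}{5}\right)\right) = \left(-4\right) \frac{6}{5} = - \frac{24}{5} \approx -4.8$)
$\left(W + A\right)^{2} = \left(97 - \frac{24}{5}\right)^{2} = \left(\frac{461}{5}\right)^{2} = \frac{212521}{25}$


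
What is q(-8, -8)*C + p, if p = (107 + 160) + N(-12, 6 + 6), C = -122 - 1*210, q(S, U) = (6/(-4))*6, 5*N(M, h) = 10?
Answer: 3257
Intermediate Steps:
N(M, h) = 2 (N(M, h) = (⅕)*10 = 2)
q(S, U) = -9 (q(S, U) = -¼*6*6 = -3/2*6 = -9)
C = -332 (C = -122 - 210 = -332)
p = 269 (p = (107 + 160) + 2 = 267 + 2 = 269)
q(-8, -8)*C + p = -9*(-332) + 269 = 2988 + 269 = 3257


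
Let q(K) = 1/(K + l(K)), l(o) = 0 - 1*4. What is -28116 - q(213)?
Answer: -5876245/209 ≈ -28116.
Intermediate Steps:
l(o) = -4 (l(o) = 0 - 4 = -4)
q(K) = 1/(-4 + K) (q(K) = 1/(K - 4) = 1/(-4 + K))
-28116 - q(213) = -28116 - 1/(-4 + 213) = -28116 - 1/209 = -5876245/209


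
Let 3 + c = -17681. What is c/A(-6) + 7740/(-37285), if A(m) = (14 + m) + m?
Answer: -65936342/7457 ≈ -8842.2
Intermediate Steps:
c = -17684 (c = -3 - 17681 = -17684)
A(m) = 14 + 2*m
c/A(-6) + 7740/(-37285) = -17684/(14 + 2*(-6)) + 7740/(-37285) = -17684/(14 - 12) + 7740*(-1/37285) = -17684/2 - 1548/7457 = -17684*½ - 1548/7457 = -8842 - 1548/7457 = -65936342/7457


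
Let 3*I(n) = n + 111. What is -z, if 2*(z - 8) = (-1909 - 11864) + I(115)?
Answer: 41045/6 ≈ 6840.8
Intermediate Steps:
I(n) = 37 + n/3 (I(n) = (n + 111)/3 = (111 + n)/3 = 37 + n/3)
z = -41045/6 (z = 8 + ((-1909 - 11864) + (37 + (1/3)*115))/2 = 8 + (-13773 + (37 + 115/3))/2 = 8 + (-13773 + 226/3)/2 = 8 + (1/2)*(-41093/3) = 8 - 41093/6 = -41045/6 ≈ -6840.8)
-z = -1*(-41045/6) = 41045/6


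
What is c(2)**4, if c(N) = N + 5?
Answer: 2401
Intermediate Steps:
c(N) = 5 + N
c(2)**4 = (5 + 2)**4 = 7**4 = 2401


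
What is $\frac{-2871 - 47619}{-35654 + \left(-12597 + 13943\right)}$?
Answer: $\frac{2805}{1906} \approx 1.4717$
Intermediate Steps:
$\frac{-2871 - 47619}{-35654 + \left(-12597 + 13943\right)} = - \frac{50490}{-35654 + 1346} = - \frac{50490}{-34308} = \left(-50490\right) \left(- \frac{1}{34308}\right) = \frac{2805}{1906}$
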